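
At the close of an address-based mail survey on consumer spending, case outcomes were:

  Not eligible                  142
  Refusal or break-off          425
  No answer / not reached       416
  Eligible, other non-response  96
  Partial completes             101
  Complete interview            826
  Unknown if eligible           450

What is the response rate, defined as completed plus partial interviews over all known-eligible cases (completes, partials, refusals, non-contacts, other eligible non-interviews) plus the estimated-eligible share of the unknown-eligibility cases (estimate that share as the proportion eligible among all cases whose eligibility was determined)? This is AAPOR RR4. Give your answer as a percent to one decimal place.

40.6%

Num: 826 + 101 = 927
Known eligible: 826 + 101 + 425 + 416 + 96 = 1864
e = 1864 / (1864 + 142) = 1864 / 2006 = 0.9292
Estimated eligible among unknowns: 0.9292 × 450 = 418.14
Denominator: 1864 + 418.14 = 2282.14
RR4 = 927 / 2282.14 = 0.4062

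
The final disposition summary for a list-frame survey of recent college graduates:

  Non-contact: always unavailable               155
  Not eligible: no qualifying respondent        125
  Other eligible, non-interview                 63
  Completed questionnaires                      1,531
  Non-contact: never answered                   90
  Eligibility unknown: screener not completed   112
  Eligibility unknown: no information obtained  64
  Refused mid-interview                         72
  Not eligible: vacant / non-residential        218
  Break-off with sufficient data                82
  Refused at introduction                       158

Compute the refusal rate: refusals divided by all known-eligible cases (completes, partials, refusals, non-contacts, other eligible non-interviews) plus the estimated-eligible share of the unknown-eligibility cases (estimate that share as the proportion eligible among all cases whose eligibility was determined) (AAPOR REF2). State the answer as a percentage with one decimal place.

Refusal or break-off = 158 + 72 = 230
Non-contacts = 90 + 155 = 245
Unknown if eligible = 112 + 64 = 176
Screened out, ineligible = 125 + 218 = 343
Num → 230
Known eligible → 1531 + 82 + 230 + 245 + 63 = 2151
e = 2151 / (2151 + 343) = 2151 / 2494 = 0.8625
Eligible share of unknowns → 0.8625 × 176 = 151.80
Denom → 2151 + 151.80 = 2302.80
REF2 = 230 / 2302.80 = 0.0999

10.0%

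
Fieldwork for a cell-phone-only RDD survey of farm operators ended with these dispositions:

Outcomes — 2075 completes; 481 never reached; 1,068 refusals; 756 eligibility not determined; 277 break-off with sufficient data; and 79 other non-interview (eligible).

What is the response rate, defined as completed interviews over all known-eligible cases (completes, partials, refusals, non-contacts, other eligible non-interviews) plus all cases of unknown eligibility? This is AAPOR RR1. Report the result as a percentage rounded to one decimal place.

Top = 2075
Denom = 2075 + 277 + 1068 + 481 + 79 + 756 = 4736
RR1 = 2075 / 4736 = 0.4381

43.8%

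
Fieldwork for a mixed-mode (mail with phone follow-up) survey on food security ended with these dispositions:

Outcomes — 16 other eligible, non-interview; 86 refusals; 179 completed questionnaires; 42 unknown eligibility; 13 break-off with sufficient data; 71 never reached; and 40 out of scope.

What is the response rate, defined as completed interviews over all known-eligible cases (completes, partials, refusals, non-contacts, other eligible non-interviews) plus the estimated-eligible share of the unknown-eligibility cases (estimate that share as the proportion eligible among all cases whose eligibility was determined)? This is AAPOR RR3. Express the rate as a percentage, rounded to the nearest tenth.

44.4%

Num → 179
Eligible (known) → 179 + 13 + 86 + 71 + 16 = 365
e = 365 / (365 + 40) = 365 / 405 = 0.9012
e × U → 0.9012 × 42 = 37.85
Base → 365 + 37.85 = 402.85
RR3 = 179 / 402.85 = 0.4443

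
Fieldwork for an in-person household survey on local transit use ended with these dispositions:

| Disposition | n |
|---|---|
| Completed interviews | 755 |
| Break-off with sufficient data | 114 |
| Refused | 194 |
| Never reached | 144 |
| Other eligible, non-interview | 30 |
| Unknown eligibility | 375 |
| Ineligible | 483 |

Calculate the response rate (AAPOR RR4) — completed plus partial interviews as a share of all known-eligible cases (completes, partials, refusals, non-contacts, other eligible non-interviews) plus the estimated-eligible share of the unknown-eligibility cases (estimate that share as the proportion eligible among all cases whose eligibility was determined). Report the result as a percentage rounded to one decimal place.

57.7%

Numerator → 755 + 114 = 869
Determined eligible → 755 + 114 + 194 + 144 + 30 = 1237
e = 1237 / (1237 + 483) = 1237 / 1720 = 0.7192
Eligible share of unknowns → 0.7192 × 375 = 269.70
Base → 1237 + 269.70 = 1506.70
RR4 = 869 / 1506.70 = 0.5768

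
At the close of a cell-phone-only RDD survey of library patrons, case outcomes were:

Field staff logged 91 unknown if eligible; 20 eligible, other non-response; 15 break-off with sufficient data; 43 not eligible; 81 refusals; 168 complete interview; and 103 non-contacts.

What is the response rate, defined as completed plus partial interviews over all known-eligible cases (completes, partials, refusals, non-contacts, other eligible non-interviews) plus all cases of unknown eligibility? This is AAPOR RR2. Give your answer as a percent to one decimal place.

Num = 168 + 15 = 183
Denominator = 168 + 15 + 81 + 103 + 20 + 91 = 478
RR2 = 183 / 478 = 0.3828

38.3%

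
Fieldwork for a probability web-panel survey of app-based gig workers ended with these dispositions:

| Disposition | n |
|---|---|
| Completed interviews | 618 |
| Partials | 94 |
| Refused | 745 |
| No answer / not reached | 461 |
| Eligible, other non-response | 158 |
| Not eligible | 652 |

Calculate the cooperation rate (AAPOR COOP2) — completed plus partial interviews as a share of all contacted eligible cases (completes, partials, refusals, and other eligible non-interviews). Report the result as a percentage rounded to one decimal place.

44.1%

Top → 618 + 94 = 712
Base → 618 + 94 + 745 + 158 = 1615
COOP2 = 712 / 1615 = 0.4409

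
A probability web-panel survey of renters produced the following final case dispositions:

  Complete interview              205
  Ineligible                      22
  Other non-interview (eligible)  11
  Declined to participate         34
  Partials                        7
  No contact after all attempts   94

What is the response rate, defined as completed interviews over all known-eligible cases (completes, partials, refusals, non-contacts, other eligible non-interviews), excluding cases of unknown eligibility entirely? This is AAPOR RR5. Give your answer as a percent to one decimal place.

Num: 205
Base: 205 + 7 + 34 + 94 + 11 = 351
RR5 = 205 / 351 = 0.5840

58.4%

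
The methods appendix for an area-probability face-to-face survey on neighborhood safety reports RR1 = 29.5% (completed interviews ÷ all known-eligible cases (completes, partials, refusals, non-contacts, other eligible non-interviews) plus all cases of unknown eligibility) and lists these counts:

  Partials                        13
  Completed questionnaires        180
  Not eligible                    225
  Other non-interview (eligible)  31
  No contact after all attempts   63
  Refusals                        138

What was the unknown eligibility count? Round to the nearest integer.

185

RR1 = 180 / D = 0.295
D = 180 / 0.295 = 610.2
Remaining denominator categories sum to 425
unknown eligibility = 610.2 − 425 ≈ 185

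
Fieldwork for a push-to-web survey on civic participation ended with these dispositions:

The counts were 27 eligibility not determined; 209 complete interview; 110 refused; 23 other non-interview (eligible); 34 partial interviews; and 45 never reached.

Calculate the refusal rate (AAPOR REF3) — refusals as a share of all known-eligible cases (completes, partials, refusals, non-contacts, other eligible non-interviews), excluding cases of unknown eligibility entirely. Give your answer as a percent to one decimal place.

Top: 110
Denominator: 209 + 34 + 110 + 45 + 23 = 421
REF3 = 110 / 421 = 0.2613

26.1%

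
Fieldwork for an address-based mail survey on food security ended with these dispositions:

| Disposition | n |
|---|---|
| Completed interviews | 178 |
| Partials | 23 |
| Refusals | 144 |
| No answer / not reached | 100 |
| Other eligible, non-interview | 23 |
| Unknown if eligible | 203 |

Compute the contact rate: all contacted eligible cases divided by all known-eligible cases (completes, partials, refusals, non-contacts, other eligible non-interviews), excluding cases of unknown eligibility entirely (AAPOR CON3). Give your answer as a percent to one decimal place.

Num = 178 + 23 + 144 + 23 = 368
Denom = 178 + 23 + 144 + 100 + 23 = 468
CON3 = 368 / 468 = 0.7863

78.6%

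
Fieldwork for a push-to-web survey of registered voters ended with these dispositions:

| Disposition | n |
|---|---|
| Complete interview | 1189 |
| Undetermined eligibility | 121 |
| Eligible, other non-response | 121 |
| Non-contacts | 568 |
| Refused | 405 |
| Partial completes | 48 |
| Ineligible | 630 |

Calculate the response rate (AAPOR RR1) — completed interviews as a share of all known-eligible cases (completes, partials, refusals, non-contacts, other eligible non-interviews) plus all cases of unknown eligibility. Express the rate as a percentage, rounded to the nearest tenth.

Numerator: 1189
Denominator: 1189 + 48 + 405 + 568 + 121 + 121 = 2452
RR1 = 1189 / 2452 = 0.4849

48.5%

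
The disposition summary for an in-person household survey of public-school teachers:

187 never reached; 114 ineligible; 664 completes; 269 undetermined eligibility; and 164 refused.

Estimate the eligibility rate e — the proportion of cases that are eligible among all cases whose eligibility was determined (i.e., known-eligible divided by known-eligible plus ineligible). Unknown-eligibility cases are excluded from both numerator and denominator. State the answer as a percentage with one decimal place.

Known eligible: 664 + 164 + 187 = 1015
e = 1015 / (1015 + 114) = 1015 / 1129 = 0.8990

89.9%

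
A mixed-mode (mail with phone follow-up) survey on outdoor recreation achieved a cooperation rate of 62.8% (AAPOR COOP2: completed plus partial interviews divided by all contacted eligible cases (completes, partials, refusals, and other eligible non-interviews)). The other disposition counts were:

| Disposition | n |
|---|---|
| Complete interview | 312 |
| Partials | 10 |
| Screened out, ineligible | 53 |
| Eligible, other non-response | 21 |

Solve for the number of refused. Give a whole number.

170

Numerator = 312 + 10 = 322
COOP2 = 322 / D = 0.628
D = 322 / 0.628 = 512.7
Other denominator terms total 343
refused = 512.7 − 343 ≈ 170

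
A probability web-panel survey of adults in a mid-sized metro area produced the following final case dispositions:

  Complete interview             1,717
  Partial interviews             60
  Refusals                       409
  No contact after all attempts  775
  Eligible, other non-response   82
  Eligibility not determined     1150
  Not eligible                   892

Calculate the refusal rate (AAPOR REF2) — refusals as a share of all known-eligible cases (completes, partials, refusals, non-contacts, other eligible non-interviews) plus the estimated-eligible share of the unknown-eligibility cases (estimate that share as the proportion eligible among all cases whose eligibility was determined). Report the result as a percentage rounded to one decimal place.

Numerator → 409
Determined eligible → 1717 + 60 + 409 + 775 + 82 = 3043
e = 3043 / (3043 + 892) = 3043 / 3935 = 0.7733
Estimated eligible among unknowns → 0.7733 × 1150 = 889.29
Denominator → 3043 + 889.29 = 3932.29
REF2 = 409 / 3932.29 = 0.1040

10.4%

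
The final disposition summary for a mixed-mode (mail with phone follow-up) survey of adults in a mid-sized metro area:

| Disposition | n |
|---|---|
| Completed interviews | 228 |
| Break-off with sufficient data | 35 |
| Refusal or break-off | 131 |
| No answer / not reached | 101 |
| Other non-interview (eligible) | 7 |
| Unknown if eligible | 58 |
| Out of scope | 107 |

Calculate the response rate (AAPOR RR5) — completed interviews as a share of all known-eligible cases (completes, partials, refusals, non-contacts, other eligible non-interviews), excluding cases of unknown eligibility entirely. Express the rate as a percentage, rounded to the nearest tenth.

Numerator: 228
Denominator: 228 + 35 + 131 + 101 + 7 = 502
RR5 = 228 / 502 = 0.4542

45.4%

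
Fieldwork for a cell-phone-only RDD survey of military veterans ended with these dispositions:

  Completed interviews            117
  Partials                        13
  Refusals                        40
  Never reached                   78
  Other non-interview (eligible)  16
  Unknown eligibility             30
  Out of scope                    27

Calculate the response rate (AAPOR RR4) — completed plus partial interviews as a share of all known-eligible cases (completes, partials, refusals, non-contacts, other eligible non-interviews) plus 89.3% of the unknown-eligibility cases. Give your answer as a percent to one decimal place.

Top: 117 + 13 = 130
Determined eligible: 117 + 13 + 40 + 78 + 16 = 264
e × U: 0.8930 × 30 = 26.79
Denom: 264 + 26.79 = 290.79
RR4 = 130 / 290.79 = 0.4471

44.7%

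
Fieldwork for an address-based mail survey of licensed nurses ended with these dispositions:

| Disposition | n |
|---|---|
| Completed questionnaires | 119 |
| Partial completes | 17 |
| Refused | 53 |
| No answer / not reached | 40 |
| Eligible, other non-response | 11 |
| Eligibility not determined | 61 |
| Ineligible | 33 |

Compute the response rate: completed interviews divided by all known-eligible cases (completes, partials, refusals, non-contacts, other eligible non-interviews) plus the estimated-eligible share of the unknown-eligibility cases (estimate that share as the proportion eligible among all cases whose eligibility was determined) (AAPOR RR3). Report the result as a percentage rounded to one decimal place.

Numerator → 119
Known eligible → 119 + 17 + 53 + 40 + 11 = 240
e = 240 / (240 + 33) = 240 / 273 = 0.8791
Estimated eligible among unknowns → 0.8791 × 61 = 53.63
Denominator → 240 + 53.63 = 293.63
RR3 = 119 / 293.63 = 0.4053

40.5%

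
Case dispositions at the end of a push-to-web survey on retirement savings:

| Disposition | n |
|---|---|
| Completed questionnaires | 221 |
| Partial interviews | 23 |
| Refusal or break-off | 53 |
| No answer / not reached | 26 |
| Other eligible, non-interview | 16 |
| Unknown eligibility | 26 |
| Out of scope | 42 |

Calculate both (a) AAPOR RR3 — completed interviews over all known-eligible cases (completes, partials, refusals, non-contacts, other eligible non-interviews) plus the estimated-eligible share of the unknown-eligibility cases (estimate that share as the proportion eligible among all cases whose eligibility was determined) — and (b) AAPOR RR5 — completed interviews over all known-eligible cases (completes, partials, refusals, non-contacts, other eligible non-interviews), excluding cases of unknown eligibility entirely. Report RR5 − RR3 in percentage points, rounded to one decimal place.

4.2

Num: 221
Eligible (known): 221 + 23 + 53 + 26 + 16 = 339
e = 339 / (339 + 42) = 339 / 381 = 0.8898
e × U: 0.8898 × 26 = 23.13
Base: 339 + 23.13 = 362.13
RR3 = 221 / 362.13 = 0.6103
Base: 221 + 23 + 53 + 26 + 16 = 339
RR5 = 221 / 339 = 0.6519
Difference = 65.19 − 61.03 = 4.16 percentage points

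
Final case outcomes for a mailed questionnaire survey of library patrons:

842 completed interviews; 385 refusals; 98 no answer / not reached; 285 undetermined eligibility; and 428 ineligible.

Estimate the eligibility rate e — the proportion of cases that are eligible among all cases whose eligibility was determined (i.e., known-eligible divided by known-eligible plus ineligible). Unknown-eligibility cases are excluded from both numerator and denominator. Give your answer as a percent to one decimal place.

Eligible (known) → 842 + 385 + 98 = 1325
e = 1325 / (1325 + 428) = 1325 / 1753 = 0.7558

75.6%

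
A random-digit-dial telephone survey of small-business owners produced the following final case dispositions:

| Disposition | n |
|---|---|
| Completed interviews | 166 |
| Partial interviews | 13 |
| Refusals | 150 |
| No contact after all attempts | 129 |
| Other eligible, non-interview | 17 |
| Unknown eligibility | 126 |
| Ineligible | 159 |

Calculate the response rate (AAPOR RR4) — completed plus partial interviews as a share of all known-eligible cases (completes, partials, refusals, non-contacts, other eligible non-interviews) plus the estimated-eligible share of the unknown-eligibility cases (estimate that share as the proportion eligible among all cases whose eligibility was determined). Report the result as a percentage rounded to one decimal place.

31.4%

Numerator: 166 + 13 = 179
Determined eligible: 166 + 13 + 150 + 129 + 17 = 475
e = 475 / (475 + 159) = 475 / 634 = 0.7492
Estimated eligible among unknowns: 0.7492 × 126 = 94.40
Denominator: 475 + 94.40 = 569.40
RR4 = 179 / 569.40 = 0.3144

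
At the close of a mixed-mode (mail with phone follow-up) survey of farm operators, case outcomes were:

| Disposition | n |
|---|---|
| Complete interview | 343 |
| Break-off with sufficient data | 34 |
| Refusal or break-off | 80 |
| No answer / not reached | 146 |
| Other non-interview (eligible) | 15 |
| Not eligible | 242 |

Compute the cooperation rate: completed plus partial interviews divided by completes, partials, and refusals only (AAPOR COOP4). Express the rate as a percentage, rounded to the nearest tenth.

Top → 343 + 34 = 377
Denominator → 343 + 34 + 80 = 457
COOP4 = 377 / 457 = 0.8249

82.5%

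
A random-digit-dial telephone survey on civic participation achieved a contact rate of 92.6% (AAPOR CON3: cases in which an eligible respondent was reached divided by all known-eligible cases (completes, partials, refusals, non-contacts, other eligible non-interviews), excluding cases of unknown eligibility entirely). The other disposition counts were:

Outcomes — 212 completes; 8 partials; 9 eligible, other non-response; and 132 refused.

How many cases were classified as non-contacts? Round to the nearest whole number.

29

Numerator → 212 + 8 + 132 + 9 = 361
CON3 = 361 / D = 0.926
D = 361 / 0.926 = 389.8
Rest of base = 361
non-contacts = 389.8 − 361 ≈ 29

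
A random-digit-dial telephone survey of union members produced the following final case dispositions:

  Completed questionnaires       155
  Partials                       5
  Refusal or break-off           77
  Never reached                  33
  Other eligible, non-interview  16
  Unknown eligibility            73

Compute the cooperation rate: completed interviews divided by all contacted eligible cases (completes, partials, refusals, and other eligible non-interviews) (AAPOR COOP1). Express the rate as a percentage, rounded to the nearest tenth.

Numerator: 155
Denominator: 155 + 5 + 77 + 16 = 253
COOP1 = 155 / 253 = 0.6126

61.3%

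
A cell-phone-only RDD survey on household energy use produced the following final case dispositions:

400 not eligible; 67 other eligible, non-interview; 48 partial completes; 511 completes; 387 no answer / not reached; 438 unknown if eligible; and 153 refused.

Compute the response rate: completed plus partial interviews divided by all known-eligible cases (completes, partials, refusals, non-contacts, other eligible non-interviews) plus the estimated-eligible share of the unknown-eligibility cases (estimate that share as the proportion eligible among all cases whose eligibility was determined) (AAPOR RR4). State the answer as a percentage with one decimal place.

Top → 511 + 48 = 559
Eligible (known) → 511 + 48 + 153 + 387 + 67 = 1166
e = 1166 / (1166 + 400) = 1166 / 1566 = 0.7446
e × U → 0.7446 × 438 = 326.13
Denominator → 1166 + 326.13 = 1492.13
RR4 = 559 / 1492.13 = 0.3746

37.5%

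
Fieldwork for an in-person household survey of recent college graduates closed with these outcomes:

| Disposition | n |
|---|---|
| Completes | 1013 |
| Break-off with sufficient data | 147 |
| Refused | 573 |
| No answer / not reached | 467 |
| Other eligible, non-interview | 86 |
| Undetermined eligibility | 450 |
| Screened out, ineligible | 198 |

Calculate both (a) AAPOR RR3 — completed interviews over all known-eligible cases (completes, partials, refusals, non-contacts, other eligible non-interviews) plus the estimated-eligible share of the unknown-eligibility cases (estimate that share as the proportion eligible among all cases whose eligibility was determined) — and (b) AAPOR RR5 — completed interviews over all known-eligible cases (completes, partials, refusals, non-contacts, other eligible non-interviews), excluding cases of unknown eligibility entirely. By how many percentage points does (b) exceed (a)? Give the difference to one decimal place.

6.8

Num → 1013
Known eligible → 1013 + 147 + 573 + 467 + 86 = 2286
e = 2286 / (2286 + 198) = 2286 / 2484 = 0.9203
Estimated eligible among unknowns → 0.9203 × 450 = 414.13
Denominator → 2286 + 414.13 = 2700.13
RR3 = 1013 / 2700.13 = 0.3752
Denominator → 1013 + 147 + 573 + 467 + 86 = 2286
RR5 = 1013 / 2286 = 0.4431
Difference = 44.31 − 37.52 = 6.79 percentage points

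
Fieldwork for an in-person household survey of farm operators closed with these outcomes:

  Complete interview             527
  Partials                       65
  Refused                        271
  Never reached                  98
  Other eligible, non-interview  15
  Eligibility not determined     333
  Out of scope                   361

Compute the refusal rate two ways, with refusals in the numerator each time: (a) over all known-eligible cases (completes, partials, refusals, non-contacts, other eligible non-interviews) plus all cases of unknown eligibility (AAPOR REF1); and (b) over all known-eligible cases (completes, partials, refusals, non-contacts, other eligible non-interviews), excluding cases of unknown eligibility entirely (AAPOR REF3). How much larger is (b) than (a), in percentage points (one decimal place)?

7.1

Numerator: 271
Base: 527 + 65 + 271 + 98 + 15 + 333 = 1309
REF1 = 271 / 1309 = 0.2070
Base: 527 + 65 + 271 + 98 + 15 = 976
REF3 = 271 / 976 = 0.2777
Difference = 27.77 − 20.70 = 7.07 percentage points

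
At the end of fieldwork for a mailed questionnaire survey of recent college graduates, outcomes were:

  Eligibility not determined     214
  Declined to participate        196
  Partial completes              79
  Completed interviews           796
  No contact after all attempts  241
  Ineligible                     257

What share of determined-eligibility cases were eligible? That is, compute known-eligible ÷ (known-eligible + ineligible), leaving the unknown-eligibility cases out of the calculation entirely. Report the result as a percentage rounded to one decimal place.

83.6%

Eligible (known): 796 + 79 + 196 + 241 = 1312
e = 1312 / (1312 + 257) = 1312 / 1569 = 0.8362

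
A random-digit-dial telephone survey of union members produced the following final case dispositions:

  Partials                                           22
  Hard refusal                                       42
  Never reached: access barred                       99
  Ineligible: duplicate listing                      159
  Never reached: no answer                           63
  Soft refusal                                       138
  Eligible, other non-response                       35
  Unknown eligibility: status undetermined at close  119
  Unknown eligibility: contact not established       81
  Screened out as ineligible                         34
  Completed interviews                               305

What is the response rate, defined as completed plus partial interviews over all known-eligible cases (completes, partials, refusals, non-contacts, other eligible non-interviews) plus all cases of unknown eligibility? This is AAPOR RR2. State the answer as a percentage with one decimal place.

Refusal or break-off = 42 + 138 = 180
Never reached = 63 + 99 = 162
Unknown if eligible = 81 + 119 = 200
Out of scope = 34 + 159 = 193
Top: 305 + 22 = 327
Base: 305 + 22 + 180 + 162 + 35 + 200 = 904
RR2 = 327 / 904 = 0.3617

36.2%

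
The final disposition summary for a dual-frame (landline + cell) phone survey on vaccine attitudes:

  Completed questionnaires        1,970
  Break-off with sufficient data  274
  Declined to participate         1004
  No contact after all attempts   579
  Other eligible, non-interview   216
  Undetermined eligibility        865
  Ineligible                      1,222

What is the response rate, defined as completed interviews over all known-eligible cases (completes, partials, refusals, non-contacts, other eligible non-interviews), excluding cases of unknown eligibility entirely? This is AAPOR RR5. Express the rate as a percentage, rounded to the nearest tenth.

48.7%

Numerator: 1970
Denominator: 1970 + 274 + 1004 + 579 + 216 = 4043
RR5 = 1970 / 4043 = 0.4873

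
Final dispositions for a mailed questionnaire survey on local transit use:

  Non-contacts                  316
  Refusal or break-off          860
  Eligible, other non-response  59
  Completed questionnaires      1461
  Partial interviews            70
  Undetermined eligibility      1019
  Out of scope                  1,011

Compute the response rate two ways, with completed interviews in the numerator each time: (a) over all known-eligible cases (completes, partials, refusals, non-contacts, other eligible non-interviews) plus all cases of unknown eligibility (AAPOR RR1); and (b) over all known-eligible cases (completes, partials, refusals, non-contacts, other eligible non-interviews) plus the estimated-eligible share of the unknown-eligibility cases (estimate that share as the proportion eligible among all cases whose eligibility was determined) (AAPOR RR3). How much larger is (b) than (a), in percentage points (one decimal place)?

Top = 1461
Base = 1461 + 70 + 860 + 316 + 59 + 1019 = 3785
RR1 = 1461 / 3785 = 0.3860
Known eligible = 1461 + 70 + 860 + 316 + 59 = 2766
e = 2766 / (2766 + 1011) = 2766 / 3777 = 0.7323
Eligible share of unknowns = 0.7323 × 1019 = 746.21
Base = 2766 + 746.21 = 3512.21
RR3 = 1461 / 3512.21 = 0.4160
Difference = 41.60 − 38.60 = 3.00 percentage points

3.0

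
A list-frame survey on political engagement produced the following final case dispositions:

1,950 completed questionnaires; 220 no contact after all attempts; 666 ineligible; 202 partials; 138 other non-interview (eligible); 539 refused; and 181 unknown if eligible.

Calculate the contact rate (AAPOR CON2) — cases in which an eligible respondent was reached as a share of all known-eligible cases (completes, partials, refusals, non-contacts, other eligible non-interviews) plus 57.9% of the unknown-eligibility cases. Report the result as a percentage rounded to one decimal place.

Top: 1950 + 202 + 539 + 138 = 2829
Eligible (known): 1950 + 202 + 539 + 220 + 138 = 3049
e × U: 0.5790 × 181 = 104.80
Base: 3049 + 104.80 = 3153.80
CON2 = 2829 / 3153.80 = 0.8970

89.7%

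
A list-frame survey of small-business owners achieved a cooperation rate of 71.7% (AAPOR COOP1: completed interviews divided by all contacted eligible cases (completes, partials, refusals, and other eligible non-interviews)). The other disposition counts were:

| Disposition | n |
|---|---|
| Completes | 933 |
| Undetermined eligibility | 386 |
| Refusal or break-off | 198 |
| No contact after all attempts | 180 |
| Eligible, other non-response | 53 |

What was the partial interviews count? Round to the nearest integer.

COOP1 = 933 / D = 0.717
D = 933 / 0.717 = 1301.3
Other denominator terms total 1184
partial interviews = 1301.3 − 1184 ≈ 117

117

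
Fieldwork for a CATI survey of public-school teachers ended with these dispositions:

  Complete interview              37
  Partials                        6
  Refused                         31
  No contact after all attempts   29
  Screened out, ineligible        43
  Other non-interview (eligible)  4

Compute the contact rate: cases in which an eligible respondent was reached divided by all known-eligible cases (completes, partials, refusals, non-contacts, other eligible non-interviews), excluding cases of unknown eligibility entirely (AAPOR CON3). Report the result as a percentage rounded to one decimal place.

72.9%

Numerator: 37 + 6 + 31 + 4 = 78
Denominator: 37 + 6 + 31 + 29 + 4 = 107
CON3 = 78 / 107 = 0.7290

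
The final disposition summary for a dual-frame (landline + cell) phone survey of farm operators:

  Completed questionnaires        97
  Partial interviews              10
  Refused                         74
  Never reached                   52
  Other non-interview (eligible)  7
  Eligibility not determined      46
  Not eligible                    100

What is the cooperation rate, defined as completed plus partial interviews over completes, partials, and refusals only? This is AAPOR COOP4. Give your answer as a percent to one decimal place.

Top: 97 + 10 = 107
Base: 97 + 10 + 74 = 181
COOP4 = 107 / 181 = 0.5912

59.1%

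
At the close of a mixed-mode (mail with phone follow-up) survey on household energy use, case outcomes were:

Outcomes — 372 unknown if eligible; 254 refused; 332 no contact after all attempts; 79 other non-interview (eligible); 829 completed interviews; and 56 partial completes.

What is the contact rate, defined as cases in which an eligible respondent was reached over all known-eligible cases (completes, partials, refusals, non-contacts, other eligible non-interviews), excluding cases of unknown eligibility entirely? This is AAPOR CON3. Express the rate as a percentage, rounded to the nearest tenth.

Numerator = 829 + 56 + 254 + 79 = 1218
Denominator = 829 + 56 + 254 + 332 + 79 = 1550
CON3 = 1218 / 1550 = 0.7858

78.6%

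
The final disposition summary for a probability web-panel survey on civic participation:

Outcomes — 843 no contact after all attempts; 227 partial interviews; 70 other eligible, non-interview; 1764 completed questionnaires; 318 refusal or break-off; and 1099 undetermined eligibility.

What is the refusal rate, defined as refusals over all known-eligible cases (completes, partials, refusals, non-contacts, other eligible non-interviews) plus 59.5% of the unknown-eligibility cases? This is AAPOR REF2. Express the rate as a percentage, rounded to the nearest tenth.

Top → 318
Eligible (known) → 1764 + 227 + 318 + 843 + 70 = 3222
Estimated eligible among unknowns → 0.5950 × 1099 = 653.90
Base → 3222 + 653.90 = 3875.90
REF2 = 318 / 3875.90 = 0.0820

8.2%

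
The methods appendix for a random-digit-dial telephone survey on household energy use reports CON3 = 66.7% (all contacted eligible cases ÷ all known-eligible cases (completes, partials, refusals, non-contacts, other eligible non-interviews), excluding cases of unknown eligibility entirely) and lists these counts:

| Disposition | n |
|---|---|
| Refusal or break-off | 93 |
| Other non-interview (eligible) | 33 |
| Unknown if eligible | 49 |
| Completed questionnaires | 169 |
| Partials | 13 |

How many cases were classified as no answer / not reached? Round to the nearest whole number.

154

Numerator → 169 + 13 + 93 + 33 = 308
CON3 = 308 / D = 0.667
D = 308 / 0.667 = 461.8
Other denominator terms total 308
no answer / not reached = 461.8 − 308 ≈ 154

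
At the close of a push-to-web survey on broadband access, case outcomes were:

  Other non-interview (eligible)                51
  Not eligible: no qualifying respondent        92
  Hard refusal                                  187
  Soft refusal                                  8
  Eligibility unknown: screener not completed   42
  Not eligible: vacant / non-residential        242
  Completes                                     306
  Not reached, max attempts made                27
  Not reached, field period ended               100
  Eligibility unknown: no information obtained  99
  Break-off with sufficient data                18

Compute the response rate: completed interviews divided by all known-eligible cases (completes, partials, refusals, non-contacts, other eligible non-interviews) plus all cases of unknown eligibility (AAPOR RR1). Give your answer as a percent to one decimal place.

36.5%

Refusals = 187 + 8 = 195
No contact after all attempts = 100 + 27 = 127
Unknown if eligible = 42 + 99 = 141
Screened out, ineligible = 92 + 242 = 334
Num → 306
Base → 306 + 18 + 195 + 127 + 51 + 141 = 838
RR1 = 306 / 838 = 0.3652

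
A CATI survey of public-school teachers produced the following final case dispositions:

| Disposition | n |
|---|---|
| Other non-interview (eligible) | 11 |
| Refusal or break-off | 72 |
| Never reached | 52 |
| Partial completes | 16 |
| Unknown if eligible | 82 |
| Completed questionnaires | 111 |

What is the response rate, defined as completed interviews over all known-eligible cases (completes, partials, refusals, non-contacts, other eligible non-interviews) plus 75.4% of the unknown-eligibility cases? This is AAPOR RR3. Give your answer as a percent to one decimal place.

Num = 111
Determined eligible = 111 + 16 + 72 + 52 + 11 = 262
e × U = 0.7540 × 82 = 61.83
Denominator = 262 + 61.83 = 323.83
RR3 = 111 / 323.83 = 0.3428

34.3%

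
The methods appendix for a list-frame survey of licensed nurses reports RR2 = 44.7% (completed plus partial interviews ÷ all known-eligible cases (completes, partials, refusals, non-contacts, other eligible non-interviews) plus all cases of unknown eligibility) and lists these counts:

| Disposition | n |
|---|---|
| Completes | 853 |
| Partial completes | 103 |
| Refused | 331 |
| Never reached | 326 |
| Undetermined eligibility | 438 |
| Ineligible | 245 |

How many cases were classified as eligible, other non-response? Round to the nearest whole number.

Numerator = 853 + 103 = 956
RR2 = 956 / D = 0.447
D = 956 / 0.447 = 2138.7
Remaining denominator categories sum to 2051
eligible, other non-response = 2138.7 − 2051 ≈ 88

88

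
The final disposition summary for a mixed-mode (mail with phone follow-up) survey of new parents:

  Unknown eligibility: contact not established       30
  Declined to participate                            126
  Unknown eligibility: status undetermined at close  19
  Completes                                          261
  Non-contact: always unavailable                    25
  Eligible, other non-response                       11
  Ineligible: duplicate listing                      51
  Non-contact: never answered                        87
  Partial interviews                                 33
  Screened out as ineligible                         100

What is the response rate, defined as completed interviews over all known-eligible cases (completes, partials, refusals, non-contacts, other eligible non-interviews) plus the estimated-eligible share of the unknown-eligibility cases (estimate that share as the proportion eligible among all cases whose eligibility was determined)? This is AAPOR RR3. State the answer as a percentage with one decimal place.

44.9%

Non-contacts = 87 + 25 = 112
Unknown if eligible = 30 + 19 = 49
Not eligible = 100 + 51 = 151
Top → 261
Determined eligible → 261 + 33 + 126 + 112 + 11 = 543
e = 543 / (543 + 151) = 543 / 694 = 0.7824
e × U → 0.7824 × 49 = 38.34
Base → 543 + 38.34 = 581.34
RR3 = 261 / 581.34 = 0.4490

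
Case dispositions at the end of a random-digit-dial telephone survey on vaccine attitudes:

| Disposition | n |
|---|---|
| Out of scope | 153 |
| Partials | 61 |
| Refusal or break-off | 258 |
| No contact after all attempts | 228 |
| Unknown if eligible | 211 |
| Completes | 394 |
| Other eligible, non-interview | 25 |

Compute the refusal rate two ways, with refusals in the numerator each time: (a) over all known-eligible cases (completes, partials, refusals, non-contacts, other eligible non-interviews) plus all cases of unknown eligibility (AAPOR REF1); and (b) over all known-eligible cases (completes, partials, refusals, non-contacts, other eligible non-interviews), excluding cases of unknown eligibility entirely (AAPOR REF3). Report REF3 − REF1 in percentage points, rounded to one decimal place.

Top → 258
Denominator → 394 + 61 + 258 + 228 + 25 + 211 = 1177
REF1 = 258 / 1177 = 0.2192
Denominator → 394 + 61 + 258 + 228 + 25 = 966
REF3 = 258 / 966 = 0.2671
Difference = 26.71 − 21.92 = 4.79 percentage points

4.8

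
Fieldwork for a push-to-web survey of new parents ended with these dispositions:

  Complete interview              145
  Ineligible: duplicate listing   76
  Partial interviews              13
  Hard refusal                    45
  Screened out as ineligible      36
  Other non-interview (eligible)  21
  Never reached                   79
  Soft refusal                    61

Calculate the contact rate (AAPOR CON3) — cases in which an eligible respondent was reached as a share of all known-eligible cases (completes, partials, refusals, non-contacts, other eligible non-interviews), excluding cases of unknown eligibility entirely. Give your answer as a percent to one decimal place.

78.3%

Refused = 45 + 61 = 106
Not eligible = 36 + 76 = 112
Num: 145 + 13 + 106 + 21 = 285
Denominator: 145 + 13 + 106 + 79 + 21 = 364
CON3 = 285 / 364 = 0.7830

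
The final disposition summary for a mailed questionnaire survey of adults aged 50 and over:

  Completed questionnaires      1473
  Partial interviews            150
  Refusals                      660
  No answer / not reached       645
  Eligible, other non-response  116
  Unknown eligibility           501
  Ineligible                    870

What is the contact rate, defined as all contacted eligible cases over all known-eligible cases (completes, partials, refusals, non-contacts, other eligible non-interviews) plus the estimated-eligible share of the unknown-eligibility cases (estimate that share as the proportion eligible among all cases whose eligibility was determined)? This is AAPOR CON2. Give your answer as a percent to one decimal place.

Num: 1473 + 150 + 660 + 116 = 2399
Known eligible: 1473 + 150 + 660 + 645 + 116 = 3044
e = 3044 / (3044 + 870) = 3044 / 3914 = 0.7777
Eligible share of unknowns: 0.7777 × 501 = 389.63
Denom: 3044 + 389.63 = 3433.63
CON2 = 2399 / 3433.63 = 0.6987

69.9%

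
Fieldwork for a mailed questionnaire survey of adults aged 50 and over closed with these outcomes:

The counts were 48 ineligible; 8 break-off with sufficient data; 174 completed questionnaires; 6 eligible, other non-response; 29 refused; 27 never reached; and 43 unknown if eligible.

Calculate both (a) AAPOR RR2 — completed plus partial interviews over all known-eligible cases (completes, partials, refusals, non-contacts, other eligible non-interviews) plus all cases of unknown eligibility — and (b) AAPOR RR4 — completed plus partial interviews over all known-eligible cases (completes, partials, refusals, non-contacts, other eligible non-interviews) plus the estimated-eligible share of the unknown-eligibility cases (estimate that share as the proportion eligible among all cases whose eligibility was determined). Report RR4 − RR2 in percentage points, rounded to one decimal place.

1.6

Numerator: 174 + 8 = 182
Denom: 174 + 8 + 29 + 27 + 6 + 43 = 287
RR2 = 182 / 287 = 0.6341
Determined eligible: 174 + 8 + 29 + 27 + 6 = 244
e = 244 / (244 + 48) = 244 / 292 = 0.8356
e × U: 0.8356 × 43 = 35.93
Denom: 244 + 35.93 = 279.93
RR4 = 182 / 279.93 = 0.6502
Difference = 65.02 − 63.41 = 1.61 percentage points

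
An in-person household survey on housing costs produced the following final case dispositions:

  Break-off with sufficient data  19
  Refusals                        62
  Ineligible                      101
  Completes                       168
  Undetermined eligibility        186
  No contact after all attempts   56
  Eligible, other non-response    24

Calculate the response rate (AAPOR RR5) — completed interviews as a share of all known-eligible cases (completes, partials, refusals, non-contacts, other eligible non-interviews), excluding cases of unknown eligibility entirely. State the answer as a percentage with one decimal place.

Numerator = 168
Denom = 168 + 19 + 62 + 56 + 24 = 329
RR5 = 168 / 329 = 0.5106

51.1%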